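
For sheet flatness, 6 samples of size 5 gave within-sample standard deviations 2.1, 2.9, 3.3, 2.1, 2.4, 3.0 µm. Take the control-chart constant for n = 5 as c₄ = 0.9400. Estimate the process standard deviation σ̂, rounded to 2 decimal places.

s̄ = (2.1 + 2.9 + 3.3 + 2.1 + 2.4 + 3.0) / 6 = 2.6333
σ̂ = s̄ / c₄ = 2.6333 / 0.9400 = 2.8014

2.80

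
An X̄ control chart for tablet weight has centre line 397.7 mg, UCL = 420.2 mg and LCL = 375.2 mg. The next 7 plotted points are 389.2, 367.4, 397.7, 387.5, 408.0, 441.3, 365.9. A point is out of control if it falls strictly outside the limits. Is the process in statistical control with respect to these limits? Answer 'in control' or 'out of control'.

out of control

Compare each point to [375.2, 420.2]: sample 2 = 367.4 < LCL; sample 6 = 441.3 > UCL; sample 7 = 365.9 < LCL.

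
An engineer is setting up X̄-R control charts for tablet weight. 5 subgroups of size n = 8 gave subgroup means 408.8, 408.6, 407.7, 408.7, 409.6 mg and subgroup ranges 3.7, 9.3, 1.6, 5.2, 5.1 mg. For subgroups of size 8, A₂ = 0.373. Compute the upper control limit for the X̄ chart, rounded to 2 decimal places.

X̄̄ = (408.8 + 408.6 + 407.7 + 408.7 + 409.6) / 5 = 2043.4000 / 5 = 408.6800
R̄ = (3.7 + 9.3 + 1.6 + 5.2 + 5.1) / 5 = 24.9000 / 5 = 4.9800
UCL = X̄̄ + A₂·R̄ = 408.6800 + 0.373 × 4.9800 = 410.5375

410.54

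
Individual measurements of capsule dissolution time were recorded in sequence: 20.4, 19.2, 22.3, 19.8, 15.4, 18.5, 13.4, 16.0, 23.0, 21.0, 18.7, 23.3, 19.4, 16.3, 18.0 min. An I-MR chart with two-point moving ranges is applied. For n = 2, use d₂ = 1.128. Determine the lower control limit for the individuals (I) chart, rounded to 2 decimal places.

10.13

X̄ = (20.4 + 19.2 + 22.3 + 19.8 + 15.4 + 18.5 + 13.4 + 16.0 + 23.0 + 21.0 + 18.7 + 23.3 + 19.4 + 16.3 + 18.0) / 15 = 18.9800
Moving ranges: 1.2, 3.1, 2.5, 4.4, 3.1, 5.1, 2.6, 7.0, 2.0, 2.3, 4.6, 3.9, 3.1, 1.7; M̄R̄ = 46.6000 / 14 = 3.3286
LCL = X̄ − 3·M̄R̄/d₂ = 18.9800 − 3 × 3.3286 / 1.128 = 10.1274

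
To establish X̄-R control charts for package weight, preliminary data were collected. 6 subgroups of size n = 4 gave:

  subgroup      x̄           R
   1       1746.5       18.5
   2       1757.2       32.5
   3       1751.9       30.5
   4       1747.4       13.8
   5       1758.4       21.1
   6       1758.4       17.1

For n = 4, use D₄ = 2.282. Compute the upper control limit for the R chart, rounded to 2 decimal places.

50.77

R̄ = (18.5 + 32.5 + 30.5 + 13.8 + 21.1 + 17.1) / 6 = 133.5000 / 6 = 22.2500
UCL_R = D₄·R̄ = 2.282 × 22.2500 = 50.7745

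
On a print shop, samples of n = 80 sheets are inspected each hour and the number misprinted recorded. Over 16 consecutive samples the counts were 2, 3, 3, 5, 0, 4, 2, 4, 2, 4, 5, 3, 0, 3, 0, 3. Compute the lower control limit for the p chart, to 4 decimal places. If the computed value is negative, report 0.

p̄ = Σdᵢ / (k·n) = 43 / (16 × 80) = 0.03359
LCL = p̄ − 3·√(p̄(1−p̄)/n) = 0.03359 − 3 × 0.02014 = -0.02684 → 0 (negative, so LCL = 0)

0.0000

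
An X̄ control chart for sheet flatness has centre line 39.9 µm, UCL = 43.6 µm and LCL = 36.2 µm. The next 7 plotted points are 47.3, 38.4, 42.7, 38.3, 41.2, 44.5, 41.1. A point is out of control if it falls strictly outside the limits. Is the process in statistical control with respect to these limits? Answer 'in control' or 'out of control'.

Compare each point to [36.2, 43.6]: sample 1 = 47.3 > UCL; sample 6 = 44.5 > UCL.

out of control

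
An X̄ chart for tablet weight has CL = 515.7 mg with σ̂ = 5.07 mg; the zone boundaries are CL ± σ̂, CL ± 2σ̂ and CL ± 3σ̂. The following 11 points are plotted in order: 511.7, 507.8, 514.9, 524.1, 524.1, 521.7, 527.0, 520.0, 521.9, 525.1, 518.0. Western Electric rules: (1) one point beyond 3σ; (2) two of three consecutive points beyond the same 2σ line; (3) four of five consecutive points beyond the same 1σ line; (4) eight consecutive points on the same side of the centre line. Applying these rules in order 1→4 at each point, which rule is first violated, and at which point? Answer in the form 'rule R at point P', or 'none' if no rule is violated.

rule 3 at point 7

Zone of each point (C = within 1σ̂, B = 1σ̂–2σ̂, A = 2σ̂–3σ̂, * = beyond 3σ̂; sign = side of CL): 1:-C, 2:-B, 3:-C, 4:+B, 5:+B, 6:+B, 7:+A, 8:+C, 9:+B, 10:+B, 11:+C
Rule 3 (four of five consecutive points beyond the same 1σ limit) is satisfied at point 7.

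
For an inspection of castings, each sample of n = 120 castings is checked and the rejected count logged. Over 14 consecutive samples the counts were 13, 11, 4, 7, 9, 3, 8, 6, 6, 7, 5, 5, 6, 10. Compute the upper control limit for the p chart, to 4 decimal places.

0.1243

p̄ = Σdᵢ / (k·n) = 100 / (14 × 120) = 0.05952
UCL = p̄ + 3·√(p̄(1−p̄)/n) = 0.05952 + 3 × √(0.05952×0.94048/120) = 0.05952 + 3 × 0.02160 = 0.12432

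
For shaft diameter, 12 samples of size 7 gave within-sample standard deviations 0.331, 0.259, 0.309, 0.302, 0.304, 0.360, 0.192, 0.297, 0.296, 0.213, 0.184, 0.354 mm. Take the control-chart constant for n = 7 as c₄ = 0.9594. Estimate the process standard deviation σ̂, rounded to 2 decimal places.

0.30

s̄ = (0.331 + 0.259 + 0.309 + 0.302 + 0.304 + 0.360 + 0.192 + 0.297 + 0.296 + 0.213 + 0.184 + 0.354) / 12 = 0.2834
σ̂ = s̄ / c₄ = 0.2834 / 0.9594 = 0.2954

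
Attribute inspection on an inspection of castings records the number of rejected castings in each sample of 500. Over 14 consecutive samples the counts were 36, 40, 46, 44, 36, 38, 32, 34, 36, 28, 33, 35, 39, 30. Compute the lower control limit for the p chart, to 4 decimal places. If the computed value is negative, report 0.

0.0377

p̄ = Σdᵢ / (k·n) = 507 / (14 × 500) = 0.07243
LCL = p̄ − 3·√(p̄(1−p̄)/n) = 0.07243 − 3 × 0.01159 = 0.03765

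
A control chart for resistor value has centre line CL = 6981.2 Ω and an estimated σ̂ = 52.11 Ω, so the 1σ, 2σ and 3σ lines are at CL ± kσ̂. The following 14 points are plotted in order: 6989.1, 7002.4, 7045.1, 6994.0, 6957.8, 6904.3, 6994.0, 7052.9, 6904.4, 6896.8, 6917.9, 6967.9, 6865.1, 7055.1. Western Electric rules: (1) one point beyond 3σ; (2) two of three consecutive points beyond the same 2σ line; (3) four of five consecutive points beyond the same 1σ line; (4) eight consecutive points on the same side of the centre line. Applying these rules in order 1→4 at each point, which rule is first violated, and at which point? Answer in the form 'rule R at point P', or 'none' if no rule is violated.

rule 3 at point 13

Zone of each point (C = within 1σ̂, B = 1σ̂–2σ̂, A = 2σ̂–3σ̂, * = beyond 3σ̂; sign = side of CL): 1:+C, 2:+C, 3:+B, 4:+C, 5:-C, 6:-B, 7:+C, 8:+B, 9:-B, 10:-B, 11:-B, 12:-C, 13:-A, 14:+B
Rule 3 (four of five consecutive points beyond the same 1σ limit) is satisfied at point 13.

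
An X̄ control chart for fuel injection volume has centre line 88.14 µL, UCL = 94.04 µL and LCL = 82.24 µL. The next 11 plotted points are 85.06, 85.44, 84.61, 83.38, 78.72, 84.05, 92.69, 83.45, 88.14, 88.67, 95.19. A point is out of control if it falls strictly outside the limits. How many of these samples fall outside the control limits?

2

Compare each point to [82.24, 94.04]: sample 5 = 78.72 < LCL; sample 11 = 95.19 > UCL.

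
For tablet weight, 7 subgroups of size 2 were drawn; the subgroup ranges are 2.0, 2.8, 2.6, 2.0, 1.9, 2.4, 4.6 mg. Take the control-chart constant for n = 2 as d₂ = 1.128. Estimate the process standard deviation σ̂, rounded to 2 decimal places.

R̄ = (2.0 + 2.8 + 2.6 + 2.0 + 1.9 + 2.4 + 4.6) / 7 = 2.6143
σ̂ = R̄ / d₂ = 2.6143 / 1.128 = 2.3176

2.32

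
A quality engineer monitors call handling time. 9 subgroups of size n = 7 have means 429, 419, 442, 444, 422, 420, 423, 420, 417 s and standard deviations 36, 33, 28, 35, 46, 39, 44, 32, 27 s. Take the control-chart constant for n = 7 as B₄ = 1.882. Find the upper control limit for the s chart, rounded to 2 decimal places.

66.92

s̄ = (36 + 33 + 28 + 35 + 46 + 39 + 44 + 32 + 27) / 9 = 35.5556
UCL_s = B₄·s̄ = 1.882 × 35.5556 = 66.9156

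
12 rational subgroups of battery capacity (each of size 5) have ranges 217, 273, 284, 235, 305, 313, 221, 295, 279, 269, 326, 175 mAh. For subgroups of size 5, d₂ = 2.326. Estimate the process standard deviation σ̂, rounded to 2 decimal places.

R̄ = (217 + 273 + 284 + 235 + 305 + 313 + 221 + 295 + 279 + 269 + 326 + 175) / 12 = 266.0000
σ̂ = R̄ / d₂ = 266.0000 / 2.326 = 114.3594

114.36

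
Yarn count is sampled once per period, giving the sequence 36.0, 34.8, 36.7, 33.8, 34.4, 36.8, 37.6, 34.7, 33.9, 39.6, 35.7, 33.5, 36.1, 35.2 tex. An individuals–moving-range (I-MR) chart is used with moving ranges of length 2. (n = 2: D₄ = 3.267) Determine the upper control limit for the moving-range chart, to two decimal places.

7.24

Moving ranges: 1.2, 1.9, 2.9, 0.6, 2.4, 0.8, 2.9, 0.8, 5.7, 3.9, 2.2, 2.6, 0.9; M̄R̄ = 28.8000 / 13 = 2.2154
UCL_MR = D₄·M̄R̄ = 3.267 × 2.2154 = 7.2377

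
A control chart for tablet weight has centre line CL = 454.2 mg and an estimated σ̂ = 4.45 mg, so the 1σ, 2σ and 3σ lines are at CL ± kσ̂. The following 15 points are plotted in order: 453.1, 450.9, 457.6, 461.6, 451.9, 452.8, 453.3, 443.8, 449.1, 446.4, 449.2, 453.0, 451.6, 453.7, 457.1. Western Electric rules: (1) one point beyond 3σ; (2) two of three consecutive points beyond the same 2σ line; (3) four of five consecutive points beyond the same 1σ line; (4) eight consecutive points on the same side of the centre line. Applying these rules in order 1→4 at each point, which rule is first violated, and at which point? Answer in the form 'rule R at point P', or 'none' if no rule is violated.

Zone of each point (C = within 1σ̂, B = 1σ̂–2σ̂, A = 2σ̂–3σ̂, * = beyond 3σ̂; sign = side of CL): 1:-C, 2:-C, 3:+C, 4:+B, 5:-C, 6:-C, 7:-C, 8:-A, 9:-B, 10:-B, 11:-B, 12:-C, 13:-C, 14:-C, 15:+C
Rule 3 (four of five consecutive points beyond the same 1σ limit) is satisfied at point 11.

rule 3 at point 11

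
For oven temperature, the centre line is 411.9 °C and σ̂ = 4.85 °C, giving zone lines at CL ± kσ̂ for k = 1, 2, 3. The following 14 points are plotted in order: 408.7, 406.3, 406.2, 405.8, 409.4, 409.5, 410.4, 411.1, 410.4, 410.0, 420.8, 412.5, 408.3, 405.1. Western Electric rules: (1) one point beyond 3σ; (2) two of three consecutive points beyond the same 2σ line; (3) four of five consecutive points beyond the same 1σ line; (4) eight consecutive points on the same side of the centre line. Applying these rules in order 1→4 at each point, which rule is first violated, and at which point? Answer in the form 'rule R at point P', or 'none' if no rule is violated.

Zone of each point (C = within 1σ̂, B = 1σ̂–2σ̂, A = 2σ̂–3σ̂, * = beyond 3σ̂; sign = side of CL): 1:-C, 2:-B, 3:-B, 4:-B, 5:-C, 6:-C, 7:-C, 8:-C, 9:-C, 10:-C, 11:+B, 12:+C, 13:-C, 14:-B
Rule 4 (eight consecutive points on the same side of the centre line) is satisfied at point 8.

rule 4 at point 8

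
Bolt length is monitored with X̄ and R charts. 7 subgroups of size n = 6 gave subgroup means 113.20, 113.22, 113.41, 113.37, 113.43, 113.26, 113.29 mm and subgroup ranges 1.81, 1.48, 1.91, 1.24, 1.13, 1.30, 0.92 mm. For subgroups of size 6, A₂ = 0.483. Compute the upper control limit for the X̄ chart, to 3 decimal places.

113.987

X̄̄ = (113.20 + 113.22 + 113.41 + 113.37 + 113.43 + 113.26 + 113.29) / 7 = 793.1800 / 7 = 113.3114
R̄ = (1.81 + 1.48 + 1.91 + 1.24 + 1.13 + 1.30 + 0.92) / 7 = 9.7900 / 7 = 1.3986
UCL = X̄̄ + A₂·R̄ = 113.3114 + 0.483 × 1.3986 = 113.9869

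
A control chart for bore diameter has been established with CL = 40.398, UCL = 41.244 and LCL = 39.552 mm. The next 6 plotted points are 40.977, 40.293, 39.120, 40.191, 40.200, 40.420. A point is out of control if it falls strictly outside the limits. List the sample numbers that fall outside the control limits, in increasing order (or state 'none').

3

Compare each point to [39.552, 41.244]: sample 3 = 39.120 < LCL.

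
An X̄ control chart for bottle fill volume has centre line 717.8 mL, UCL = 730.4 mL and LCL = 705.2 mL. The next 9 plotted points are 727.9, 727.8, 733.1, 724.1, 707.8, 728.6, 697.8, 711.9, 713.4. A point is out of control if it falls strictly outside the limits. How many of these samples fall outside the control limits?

Compare each point to [705.2, 730.4]: sample 3 = 733.1 > UCL; sample 7 = 697.8 < LCL.

2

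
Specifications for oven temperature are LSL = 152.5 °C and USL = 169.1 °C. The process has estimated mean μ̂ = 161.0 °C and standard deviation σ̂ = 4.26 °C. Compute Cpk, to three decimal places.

Cpu = (USL − μ̂) / (3σ̂) = (169.1 − 161.0) / (3 × 4.26) = 0.6338; Cpl = (μ̂ − LSL) / (3σ̂) = (161.0 − 152.5) / (3 × 4.26) = 0.6651; Cpk = min(Cpu, Cpl) = 0.6338

0.634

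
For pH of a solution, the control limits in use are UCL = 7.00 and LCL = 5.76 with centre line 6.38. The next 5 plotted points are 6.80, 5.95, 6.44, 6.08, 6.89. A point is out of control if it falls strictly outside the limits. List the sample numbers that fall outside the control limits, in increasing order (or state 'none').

none

All 5 points lie within [5.76, 7.00].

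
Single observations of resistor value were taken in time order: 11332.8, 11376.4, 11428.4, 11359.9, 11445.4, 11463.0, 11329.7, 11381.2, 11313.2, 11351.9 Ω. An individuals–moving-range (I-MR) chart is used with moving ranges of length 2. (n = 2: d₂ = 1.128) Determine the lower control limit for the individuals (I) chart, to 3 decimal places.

X̄ = (11332.8 + 11376.4 + 11428.4 + 11359.9 + 11445.4 + 11463.0 + 11329.7 + 11381.2 + 11313.2 + 11351.9) / 10 = 11378.1900
Moving ranges: 43.6, 52.0, 68.5, 85.5, 17.6, 133.3, 51.5, 68.0, 38.7; M̄R̄ = 558.7000 / 9 = 62.0778
LCL = X̄ − 3·M̄R̄/d₂ = 11378.1900 − 3 × 62.0778 / 1.128 = 11213.0895

11213.090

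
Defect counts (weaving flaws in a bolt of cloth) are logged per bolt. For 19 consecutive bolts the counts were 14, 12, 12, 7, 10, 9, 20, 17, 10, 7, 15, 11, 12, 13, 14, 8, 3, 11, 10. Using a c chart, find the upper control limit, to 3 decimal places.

c̄ = (14 + 12 + 12 + 7 + 10 + 9 + 20 + 17 + 10 + 7 + 15 + 11 + 12 + 13 + 14 + 8 + 3 + 11 + 10) / 19 = 215 / 19 = 11.3158
UCL = c̄ + 3√c̄ = 11.3158 + 3 × √11.3158 = 11.3158 + 3 × 3.3639 = 21.4075

21.407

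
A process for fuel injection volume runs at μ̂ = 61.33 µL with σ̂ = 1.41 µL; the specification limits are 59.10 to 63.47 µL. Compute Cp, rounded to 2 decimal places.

0.52

Cp = (USL − LSL) / (6σ̂) = (63.47 − 59.10) / (6 × 1.41) = 4.3700 / 8.4600 = 0.5165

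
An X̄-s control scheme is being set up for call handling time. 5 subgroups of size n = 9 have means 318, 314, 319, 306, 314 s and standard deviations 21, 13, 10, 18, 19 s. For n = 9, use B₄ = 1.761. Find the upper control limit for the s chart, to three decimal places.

s̄ = (21 + 13 + 10 + 18 + 19) / 5 = 16.2000
UCL_s = B₄·s̄ = 1.761 × 16.2000 = 28.5282

28.528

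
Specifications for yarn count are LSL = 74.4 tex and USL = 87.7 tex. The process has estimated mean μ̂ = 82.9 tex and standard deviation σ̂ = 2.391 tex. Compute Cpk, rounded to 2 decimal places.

Cpu = (USL − μ̂) / (3σ̂) = (87.7 − 82.9) / (3 × 2.391) = 0.6692; Cpl = (μ̂ − LSL) / (3σ̂) = (82.9 − 74.4) / (3 × 2.391) = 1.1850; Cpk = min(Cpu, Cpl) = 0.6692

0.67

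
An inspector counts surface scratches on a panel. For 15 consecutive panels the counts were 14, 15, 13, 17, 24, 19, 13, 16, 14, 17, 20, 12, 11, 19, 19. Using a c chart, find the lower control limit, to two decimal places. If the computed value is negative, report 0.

4.13

c̄ = (14 + 15 + 13 + 17 + 24 + 19 + 13 + 16 + 14 + 17 + 20 + 12 + 11 + 19 + 19) / 15 = 243 / 15 = 16.2000
LCL = c̄ − 3√c̄ = 16.2000 − 3 × 4.0249 = 4.1252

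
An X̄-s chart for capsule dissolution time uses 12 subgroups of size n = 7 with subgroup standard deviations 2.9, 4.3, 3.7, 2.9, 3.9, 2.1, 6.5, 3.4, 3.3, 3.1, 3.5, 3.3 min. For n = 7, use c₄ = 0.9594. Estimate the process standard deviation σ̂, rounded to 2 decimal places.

s̄ = (2.9 + 4.3 + 3.7 + 2.9 + 3.9 + 2.1 + 6.5 + 3.4 + 3.3 + 3.1 + 3.5 + 3.3) / 12 = 3.5750
σ̂ = s̄ / c₄ = 3.5750 / 0.9594 = 3.7263

3.73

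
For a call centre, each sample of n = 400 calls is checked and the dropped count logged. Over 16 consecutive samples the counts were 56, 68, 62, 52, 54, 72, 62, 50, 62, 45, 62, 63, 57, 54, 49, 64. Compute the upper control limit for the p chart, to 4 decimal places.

0.1985

p̄ = Σdᵢ / (k·n) = 932 / (16 × 400) = 0.14563
UCL = p̄ + 3·√(p̄(1−p̄)/n) = 0.14563 + 3 × √(0.14563×0.85437/400) = 0.14563 + 3 × 0.01764 = 0.19853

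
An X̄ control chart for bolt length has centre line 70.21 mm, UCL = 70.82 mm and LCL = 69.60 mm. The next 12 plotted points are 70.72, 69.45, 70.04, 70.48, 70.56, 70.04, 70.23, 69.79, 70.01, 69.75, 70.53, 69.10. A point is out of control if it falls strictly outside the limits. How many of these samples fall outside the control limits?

2

Compare each point to [69.60, 70.82]: sample 2 = 69.45 < LCL; sample 12 = 69.10 < LCL.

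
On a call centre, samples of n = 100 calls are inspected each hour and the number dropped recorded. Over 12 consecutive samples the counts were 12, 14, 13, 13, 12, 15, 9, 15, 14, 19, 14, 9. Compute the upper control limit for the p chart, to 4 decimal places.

p̄ = Σdᵢ / (k·n) = 159 / (12 × 100) = 0.13250
UCL = p̄ + 3·√(p̄(1−p̄)/n) = 0.13250 + 3 × √(0.13250×0.86750/100) = 0.13250 + 3 × 0.03390 = 0.23421

0.2342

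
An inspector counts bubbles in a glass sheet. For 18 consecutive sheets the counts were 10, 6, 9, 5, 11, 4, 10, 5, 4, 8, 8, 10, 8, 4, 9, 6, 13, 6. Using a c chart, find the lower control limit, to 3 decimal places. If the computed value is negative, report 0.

0.000

c̄ = (10 + 6 + 9 + 5 + 11 + 4 + 10 + 5 + 4 + 8 + 8 + 10 + 8 + 4 + 9 + 6 + 13 + 6) / 18 = 136 / 18 = 7.5556
LCL = c̄ − 3√c̄ = 7.5556 − 3 × 2.7487 = -0.6907 → 0 (cannot be negative)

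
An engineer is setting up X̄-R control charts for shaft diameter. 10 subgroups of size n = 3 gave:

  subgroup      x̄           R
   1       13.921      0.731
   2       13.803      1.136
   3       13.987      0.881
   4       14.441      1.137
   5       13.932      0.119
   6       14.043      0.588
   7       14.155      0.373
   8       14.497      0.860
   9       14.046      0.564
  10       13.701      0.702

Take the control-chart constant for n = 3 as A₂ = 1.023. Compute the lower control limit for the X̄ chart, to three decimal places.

13.327

X̄̄ = (13.921 + 13.803 + 13.987 + 14.441 + 13.932 + 14.043 + 14.155 + 14.497 + 14.046 + 13.701) / 10 = 140.5260 / 10 = 14.0526
R̄ = (0.731 + 1.136 + 0.881 + 1.137 + 0.119 + 0.588 + 0.373 + 0.860 + 0.564 + 0.702) / 10 = 7.0910 / 10 = 0.7091
LCL = X̄̄ − A₂·R̄ = 14.0526 − 1.023 × 0.7091 = 13.3272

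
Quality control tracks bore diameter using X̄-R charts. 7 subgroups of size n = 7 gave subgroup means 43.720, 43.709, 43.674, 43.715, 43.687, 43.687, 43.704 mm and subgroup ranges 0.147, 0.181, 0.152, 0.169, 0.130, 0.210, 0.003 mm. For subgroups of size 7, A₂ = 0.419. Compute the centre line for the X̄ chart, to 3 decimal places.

43.699

X̄̄ = (43.720 + 43.709 + 43.674 + 43.715 + 43.687 + 43.687 + 43.704) / 7 = 305.8960 / 7 = 43.6994
CL = X̄̄ = 43.6994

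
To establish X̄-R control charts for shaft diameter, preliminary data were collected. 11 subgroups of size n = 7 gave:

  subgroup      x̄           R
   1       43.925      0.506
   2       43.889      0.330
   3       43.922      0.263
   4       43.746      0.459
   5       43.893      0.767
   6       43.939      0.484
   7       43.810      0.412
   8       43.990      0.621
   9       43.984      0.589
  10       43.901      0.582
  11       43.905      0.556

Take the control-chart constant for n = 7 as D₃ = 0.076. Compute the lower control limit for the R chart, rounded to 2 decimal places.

R̄ = (0.506 + 0.330 + 0.263 + 0.459 + 0.767 + 0.484 + 0.412 + 0.621 + 0.589 + 0.582 + 0.556) / 11 = 5.5690 / 11 = 0.5063
LCL_R = D₃·R̄ = 0.076 × 0.5063 = 0.0385

0.04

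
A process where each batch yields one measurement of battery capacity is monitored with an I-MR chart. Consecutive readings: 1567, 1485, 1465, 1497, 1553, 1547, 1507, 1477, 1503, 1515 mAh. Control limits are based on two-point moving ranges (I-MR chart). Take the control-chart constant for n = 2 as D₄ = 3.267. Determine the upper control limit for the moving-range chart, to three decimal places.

110.352

Moving ranges: 82, 20, 32, 56, 6, 40, 30, 26, 12; M̄R̄ = 304.0000 / 9 = 33.7778
UCL_MR = D₄·M̄R̄ = 3.267 × 33.7778 = 110.3520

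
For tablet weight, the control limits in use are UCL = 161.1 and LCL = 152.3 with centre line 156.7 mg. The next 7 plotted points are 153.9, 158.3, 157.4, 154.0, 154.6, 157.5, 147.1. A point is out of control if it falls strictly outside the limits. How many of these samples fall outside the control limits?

Compare each point to [152.3, 161.1]: sample 7 = 147.1 < LCL.

1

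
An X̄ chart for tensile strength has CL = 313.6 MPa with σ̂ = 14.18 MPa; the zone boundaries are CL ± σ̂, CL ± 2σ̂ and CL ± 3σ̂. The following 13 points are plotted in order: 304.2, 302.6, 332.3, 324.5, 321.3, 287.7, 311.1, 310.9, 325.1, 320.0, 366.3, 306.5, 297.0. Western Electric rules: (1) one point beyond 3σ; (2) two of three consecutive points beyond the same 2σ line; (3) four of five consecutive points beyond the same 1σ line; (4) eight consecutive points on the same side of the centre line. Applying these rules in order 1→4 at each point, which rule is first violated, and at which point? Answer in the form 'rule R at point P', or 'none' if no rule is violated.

rule 1 at point 11

Zone of each point (C = within 1σ̂, B = 1σ̂–2σ̂, A = 2σ̂–3σ̂, * = beyond 3σ̂; sign = side of CL): 1:-C, 2:-C, 3:+B, 4:+C, 5:+C, 6:-B, 7:-C, 8:-C, 9:+C, 10:+C, 11:+*, 12:-C, 13:-B
Rule 1 (one point beyond the 3σ limits) is satisfied at point 11.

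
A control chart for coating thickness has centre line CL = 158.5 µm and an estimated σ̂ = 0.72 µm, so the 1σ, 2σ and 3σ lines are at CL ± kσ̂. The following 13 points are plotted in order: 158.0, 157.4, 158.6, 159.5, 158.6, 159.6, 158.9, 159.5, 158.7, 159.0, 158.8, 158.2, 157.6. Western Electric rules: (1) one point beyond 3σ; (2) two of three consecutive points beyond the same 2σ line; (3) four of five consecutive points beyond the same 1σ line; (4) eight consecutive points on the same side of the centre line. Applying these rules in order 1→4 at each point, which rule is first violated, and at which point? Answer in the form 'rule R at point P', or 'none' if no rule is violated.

rule 4 at point 10

Zone of each point (C = within 1σ̂, B = 1σ̂–2σ̂, A = 2σ̂–3σ̂, * = beyond 3σ̂; sign = side of CL): 1:-C, 2:-B, 3:+C, 4:+B, 5:+C, 6:+B, 7:+C, 8:+B, 9:+C, 10:+C, 11:+C, 12:-C, 13:-B
Rule 4 (eight consecutive points on the same side of the centre line) is satisfied at point 10.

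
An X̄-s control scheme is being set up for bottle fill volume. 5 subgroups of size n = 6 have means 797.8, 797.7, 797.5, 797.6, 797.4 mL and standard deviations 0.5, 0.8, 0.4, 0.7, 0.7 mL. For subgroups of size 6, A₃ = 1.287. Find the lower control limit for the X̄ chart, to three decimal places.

796.802

X̄̄ = (797.8 + 797.7 + 797.5 + 797.6 + 797.4) / 5 = 797.6000
s̄ = (0.5 + 0.8 + 0.4 + 0.7 + 0.7) / 5 = 0.6200
LCL = X̄̄ − A₃·s̄ = 797.6000 − 1.287 × 0.6200 = 796.8021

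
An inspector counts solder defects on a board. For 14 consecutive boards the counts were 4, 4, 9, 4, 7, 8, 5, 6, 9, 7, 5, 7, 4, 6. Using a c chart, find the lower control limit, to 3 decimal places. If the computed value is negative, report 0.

0.000

c̄ = (4 + 4 + 9 + 4 + 7 + 8 + 5 + 6 + 9 + 7 + 5 + 7 + 4 + 6) / 14 = 85 / 14 = 6.0714
LCL = c̄ − 3√c̄ = 6.0714 − 3 × 2.4640 = -1.3207 → 0 (cannot be negative)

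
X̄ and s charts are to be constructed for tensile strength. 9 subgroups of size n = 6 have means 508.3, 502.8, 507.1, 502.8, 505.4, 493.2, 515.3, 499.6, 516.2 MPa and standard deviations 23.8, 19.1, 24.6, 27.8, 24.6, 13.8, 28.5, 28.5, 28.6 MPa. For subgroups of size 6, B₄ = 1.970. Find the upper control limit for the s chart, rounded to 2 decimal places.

s̄ = (23.8 + 19.1 + 24.6 + 27.8 + 24.6 + 13.8 + 28.5 + 28.5 + 28.6) / 9 = 24.3667
UCL_s = B₄·s̄ = 1.970 × 24.3667 = 48.0023

48.00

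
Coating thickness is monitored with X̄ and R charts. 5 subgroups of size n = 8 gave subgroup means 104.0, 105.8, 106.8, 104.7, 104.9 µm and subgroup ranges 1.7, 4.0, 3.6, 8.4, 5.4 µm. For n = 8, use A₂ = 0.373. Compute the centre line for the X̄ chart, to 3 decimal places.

105.240

X̄̄ = (104.0 + 105.8 + 106.8 + 104.7 + 104.9) / 5 = 526.2000 / 5 = 105.2400
CL = X̄̄ = 105.2400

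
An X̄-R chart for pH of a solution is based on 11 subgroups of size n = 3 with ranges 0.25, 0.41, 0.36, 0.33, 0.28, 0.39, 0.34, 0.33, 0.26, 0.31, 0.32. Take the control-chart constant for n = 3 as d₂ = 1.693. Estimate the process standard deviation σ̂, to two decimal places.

0.19

R̄ = (0.25 + 0.41 + 0.36 + 0.33 + 0.28 + 0.39 + 0.34 + 0.33 + 0.26 + 0.31 + 0.32) / 11 = 0.3255
σ̂ = R̄ / d₂ = 0.3255 / 1.693 = 0.1922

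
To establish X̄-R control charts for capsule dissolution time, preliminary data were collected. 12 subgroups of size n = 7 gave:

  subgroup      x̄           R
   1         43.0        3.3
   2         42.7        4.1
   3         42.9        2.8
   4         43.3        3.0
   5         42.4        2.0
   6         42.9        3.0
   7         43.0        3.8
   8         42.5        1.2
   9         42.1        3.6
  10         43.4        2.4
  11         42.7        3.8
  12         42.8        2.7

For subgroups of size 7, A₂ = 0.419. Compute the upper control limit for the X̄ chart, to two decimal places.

44.05

X̄̄ = (43.0 + 42.7 + 42.9 + 43.3 + 42.4 + 42.9 + 43.0 + 42.5 + 42.1 + 43.4 + 42.7 + 42.8) / 12 = 513.7000 / 12 = 42.8083
R̄ = (3.3 + 4.1 + 2.8 + 3.0 + 2.0 + 3.0 + 3.8 + 1.2 + 3.6 + 2.4 + 3.8 + 2.7) / 12 = 35.7000 / 12 = 2.9750
UCL = X̄̄ + A₂·R̄ = 42.8083 + 0.419 × 2.9750 = 44.0549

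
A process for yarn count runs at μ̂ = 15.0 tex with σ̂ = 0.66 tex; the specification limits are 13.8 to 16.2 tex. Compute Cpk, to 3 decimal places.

Cpu = (USL − μ̂) / (3σ̂) = (16.2 − 15.0) / (3 × 0.66) = 0.6061; Cpl = (μ̂ − LSL) / (3σ̂) = (15.0 − 13.8) / (3 × 0.66) = 0.6061; Cpk = min(Cpu, Cpl) = 0.6061

0.606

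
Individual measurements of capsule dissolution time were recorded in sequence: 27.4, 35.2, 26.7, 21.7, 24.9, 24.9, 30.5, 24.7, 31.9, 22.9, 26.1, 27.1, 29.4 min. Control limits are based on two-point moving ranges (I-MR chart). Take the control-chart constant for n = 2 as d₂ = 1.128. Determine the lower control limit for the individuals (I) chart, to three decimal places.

X̄ = (27.4 + 35.2 + 26.7 + 21.7 + 24.9 + 24.9 + 30.5 + 24.7 + 31.9 + 22.9 + 26.1 + 27.1 + 29.4) / 13 = 27.1846
Moving ranges: 7.8, 8.5, 5.0, 3.2, 0.0, 5.6, 5.8, 7.2, 9.0, 3.2, 1.0, 2.3; M̄R̄ = 58.6000 / 12 = 4.8833
LCL = X̄ − 3·M̄R̄/d₂ = 27.1846 − 3 × 4.8833 / 1.128 = 14.1970

14.197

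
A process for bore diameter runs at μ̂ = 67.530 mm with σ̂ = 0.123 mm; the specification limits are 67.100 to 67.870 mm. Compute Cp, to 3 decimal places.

1.043

Cp = (USL − LSL) / (6σ̂) = (67.870 − 67.100) / (6 × 0.123) = 0.7700 / 0.7380 = 1.0434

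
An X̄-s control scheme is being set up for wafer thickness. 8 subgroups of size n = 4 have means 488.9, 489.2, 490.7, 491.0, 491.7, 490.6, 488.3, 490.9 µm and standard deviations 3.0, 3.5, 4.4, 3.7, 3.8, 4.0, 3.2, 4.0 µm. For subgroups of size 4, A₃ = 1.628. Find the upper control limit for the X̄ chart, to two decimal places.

496.19

X̄̄ = (488.9 + 489.2 + 490.7 + 491.0 + 491.7 + 490.6 + 488.3 + 490.9) / 8 = 490.1625
s̄ = (3.0 + 3.5 + 4.4 + 3.7 + 3.8 + 4.0 + 3.2 + 4.0) / 8 = 3.7000
UCL = X̄̄ + A₃·s̄ = 490.1625 + 1.628 × 3.7000 = 496.1861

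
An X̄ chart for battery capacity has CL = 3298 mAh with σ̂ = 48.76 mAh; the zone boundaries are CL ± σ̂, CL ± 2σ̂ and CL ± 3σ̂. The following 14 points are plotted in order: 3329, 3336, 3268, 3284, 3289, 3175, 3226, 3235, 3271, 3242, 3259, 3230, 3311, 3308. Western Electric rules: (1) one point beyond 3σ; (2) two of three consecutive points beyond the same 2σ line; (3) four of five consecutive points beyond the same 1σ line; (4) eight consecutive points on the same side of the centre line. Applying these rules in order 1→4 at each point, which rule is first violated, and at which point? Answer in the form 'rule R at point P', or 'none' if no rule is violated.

rule 3 at point 10

Zone of each point (C = within 1σ̂, B = 1σ̂–2σ̂, A = 2σ̂–3σ̂, * = beyond 3σ̂; sign = side of CL): 1:+C, 2:+C, 3:-C, 4:-C, 5:-C, 6:-A, 7:-B, 8:-B, 9:-C, 10:-B, 11:-C, 12:-B, 13:+C, 14:+C
Rule 3 (four of five consecutive points beyond the same 1σ limit) is satisfied at point 10.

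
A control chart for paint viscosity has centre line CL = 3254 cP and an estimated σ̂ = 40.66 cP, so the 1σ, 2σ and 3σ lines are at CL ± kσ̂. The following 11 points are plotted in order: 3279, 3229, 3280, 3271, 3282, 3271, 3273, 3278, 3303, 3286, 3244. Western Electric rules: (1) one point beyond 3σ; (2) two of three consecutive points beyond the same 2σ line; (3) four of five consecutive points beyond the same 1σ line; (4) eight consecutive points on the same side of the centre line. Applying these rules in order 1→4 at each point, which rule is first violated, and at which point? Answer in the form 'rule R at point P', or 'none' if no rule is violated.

rule 4 at point 10

Zone of each point (C = within 1σ̂, B = 1σ̂–2σ̂, A = 2σ̂–3σ̂, * = beyond 3σ̂; sign = side of CL): 1:+C, 2:-C, 3:+C, 4:+C, 5:+C, 6:+C, 7:+C, 8:+C, 9:+B, 10:+C, 11:-C
Rule 4 (eight consecutive points on the same side of the centre line) is satisfied at point 10.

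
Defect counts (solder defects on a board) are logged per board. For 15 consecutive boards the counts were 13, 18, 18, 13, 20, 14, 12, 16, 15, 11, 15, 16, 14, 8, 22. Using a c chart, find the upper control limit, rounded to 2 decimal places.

c̄ = (13 + 18 + 18 + 13 + 20 + 14 + 12 + 16 + 15 + 11 + 15 + 16 + 14 + 8 + 22) / 15 = 225 / 15 = 15.0000
UCL = c̄ + 3√c̄ = 15.0000 + 3 × √15.0000 = 15.0000 + 3 × 3.8730 = 26.6190

26.62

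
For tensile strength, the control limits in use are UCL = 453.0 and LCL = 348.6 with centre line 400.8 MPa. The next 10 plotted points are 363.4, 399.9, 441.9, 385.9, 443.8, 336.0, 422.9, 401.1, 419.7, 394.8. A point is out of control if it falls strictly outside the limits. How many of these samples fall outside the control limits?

Compare each point to [348.6, 453.0]: sample 6 = 336.0 < LCL.

1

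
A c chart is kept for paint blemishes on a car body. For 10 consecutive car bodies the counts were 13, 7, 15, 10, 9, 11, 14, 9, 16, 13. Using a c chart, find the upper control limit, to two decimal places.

c̄ = (13 + 7 + 15 + 10 + 9 + 11 + 14 + 9 + 16 + 13) / 10 = 117 / 10 = 11.7000
UCL = c̄ + 3√c̄ = 11.7000 + 3 × √11.7000 = 11.7000 + 3 × 3.4205 = 21.9616

21.96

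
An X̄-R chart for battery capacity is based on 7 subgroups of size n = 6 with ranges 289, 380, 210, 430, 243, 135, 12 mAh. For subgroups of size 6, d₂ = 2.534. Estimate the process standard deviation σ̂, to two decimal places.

R̄ = (289 + 380 + 210 + 430 + 243 + 135 + 12) / 7 = 242.7143
σ̂ = R̄ / d₂ = 242.7143 / 2.534 = 95.7831

95.78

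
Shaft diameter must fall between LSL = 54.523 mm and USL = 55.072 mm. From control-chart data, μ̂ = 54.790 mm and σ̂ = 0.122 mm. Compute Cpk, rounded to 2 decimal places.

0.73

Cpu = (USL − μ̂) / (3σ̂) = (55.072 − 54.790) / (3 × 0.122) = 0.7705; Cpl = (μ̂ − LSL) / (3σ̂) = (54.790 − 54.523) / (3 × 0.122) = 0.7295; Cpk = min(Cpu, Cpl) = 0.7295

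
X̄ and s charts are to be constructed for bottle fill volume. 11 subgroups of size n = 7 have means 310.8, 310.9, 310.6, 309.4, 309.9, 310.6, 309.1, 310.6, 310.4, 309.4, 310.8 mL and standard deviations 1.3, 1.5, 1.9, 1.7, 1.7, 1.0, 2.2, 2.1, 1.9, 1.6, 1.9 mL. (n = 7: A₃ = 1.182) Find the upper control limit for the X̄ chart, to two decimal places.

X̄̄ = (310.8 + 310.9 + 310.6 + 309.4 + 309.9 + 310.6 + 309.1 + 310.6 + 310.4 + 309.4 + 310.8) / 11 = 310.2273
s̄ = (1.3 + 1.5 + 1.9 + 1.7 + 1.7 + 1.0 + 2.2 + 2.1 + 1.9 + 1.6 + 1.9) / 11 = 1.7091
UCL = X̄̄ + A₃·s̄ = 310.2273 + 1.182 × 1.7091 = 312.2474

312.25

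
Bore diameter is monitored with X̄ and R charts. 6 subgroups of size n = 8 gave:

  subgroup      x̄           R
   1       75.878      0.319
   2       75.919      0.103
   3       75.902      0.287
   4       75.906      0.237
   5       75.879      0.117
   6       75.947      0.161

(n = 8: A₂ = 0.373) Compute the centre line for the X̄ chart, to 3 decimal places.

X̄̄ = (75.878 + 75.919 + 75.902 + 75.906 + 75.879 + 75.947) / 6 = 455.4310 / 6 = 75.9052
CL = X̄̄ = 75.9052

75.905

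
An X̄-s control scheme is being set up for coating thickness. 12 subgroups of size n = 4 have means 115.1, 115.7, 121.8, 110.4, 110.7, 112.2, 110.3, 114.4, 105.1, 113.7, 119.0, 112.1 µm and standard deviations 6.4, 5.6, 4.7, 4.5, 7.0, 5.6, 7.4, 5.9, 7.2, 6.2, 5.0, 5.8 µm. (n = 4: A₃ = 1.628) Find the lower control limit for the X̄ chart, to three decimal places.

103.702

X̄̄ = (115.1 + 115.7 + 121.8 + 110.4 + 110.7 + 112.2 + 110.3 + 114.4 + 105.1 + 113.7 + 119.0 + 112.1) / 12 = 113.3750
s̄ = (6.4 + 5.6 + 4.7 + 4.5 + 7.0 + 5.6 + 7.4 + 5.9 + 7.2 + 6.2 + 5.0 + 5.8) / 12 = 5.9417
LCL = X̄̄ − A₃·s̄ = 113.3750 − 1.628 × 5.9417 = 103.7020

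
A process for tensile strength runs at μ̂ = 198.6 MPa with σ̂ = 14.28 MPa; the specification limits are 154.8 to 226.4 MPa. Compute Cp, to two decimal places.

0.84

Cp = (USL − LSL) / (6σ̂) = (226.4 − 154.8) / (6 × 14.28) = 71.6000 / 85.6800 = 0.8357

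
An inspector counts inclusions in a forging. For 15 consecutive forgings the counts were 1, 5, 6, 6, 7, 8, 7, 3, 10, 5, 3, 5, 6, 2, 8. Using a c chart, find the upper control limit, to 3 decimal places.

12.481

c̄ = (1 + 5 + 6 + 6 + 7 + 8 + 7 + 3 + 10 + 5 + 3 + 5 + 6 + 2 + 8) / 15 = 82 / 15 = 5.4667
UCL = c̄ + 3√c̄ = 5.4667 + 3 × √5.4667 = 5.4667 + 3 × 2.3381 = 12.4809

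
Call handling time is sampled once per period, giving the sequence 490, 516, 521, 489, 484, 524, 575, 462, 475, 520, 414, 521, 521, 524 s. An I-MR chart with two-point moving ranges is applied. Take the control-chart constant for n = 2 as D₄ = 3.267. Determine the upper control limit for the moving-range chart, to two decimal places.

Moving ranges: 26, 5, 32, 5, 40, 51, 113, 13, 45, 106, 107, 0, 3; M̄R̄ = 546.0000 / 13 = 42.0000
UCL_MR = D₄·M̄R̄ = 3.267 × 42.0000 = 137.2140

137.21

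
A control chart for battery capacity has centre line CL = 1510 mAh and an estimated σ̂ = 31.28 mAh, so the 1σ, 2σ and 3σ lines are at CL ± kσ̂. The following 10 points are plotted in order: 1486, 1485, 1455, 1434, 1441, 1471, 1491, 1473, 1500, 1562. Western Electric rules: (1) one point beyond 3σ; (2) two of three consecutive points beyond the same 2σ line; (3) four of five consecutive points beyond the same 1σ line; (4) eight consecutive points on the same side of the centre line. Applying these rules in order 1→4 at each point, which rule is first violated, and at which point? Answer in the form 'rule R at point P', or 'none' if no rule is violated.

rule 2 at point 5

Zone of each point (C = within 1σ̂, B = 1σ̂–2σ̂, A = 2σ̂–3σ̂, * = beyond 3σ̂; sign = side of CL): 1:-C, 2:-C, 3:-B, 4:-A, 5:-A, 6:-B, 7:-C, 8:-B, 9:-C, 10:+B
Rule 2 (two of three consecutive points beyond the same 2σ limit) is satisfied at point 5.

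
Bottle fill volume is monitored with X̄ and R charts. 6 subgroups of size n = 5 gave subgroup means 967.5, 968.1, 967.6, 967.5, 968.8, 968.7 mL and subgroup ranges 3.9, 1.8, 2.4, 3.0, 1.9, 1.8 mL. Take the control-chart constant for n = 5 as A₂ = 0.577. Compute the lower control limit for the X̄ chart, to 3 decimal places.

966.610

X̄̄ = (967.5 + 968.1 + 967.6 + 967.5 + 968.8 + 968.7) / 6 = 5808.2000 / 6 = 968.0333
R̄ = (3.9 + 1.8 + 2.4 + 3.0 + 1.9 + 1.8) / 6 = 14.8000 / 6 = 2.4667
LCL = X̄̄ − A₂·R̄ = 968.0333 − 0.577 × 2.4667 = 966.6101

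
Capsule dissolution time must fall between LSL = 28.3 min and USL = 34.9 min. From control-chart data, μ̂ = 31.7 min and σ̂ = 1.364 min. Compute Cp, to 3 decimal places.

0.806

Cp = (USL − LSL) / (6σ̂) = (34.9 − 28.3) / (6 × 1.364) = 6.6000 / 8.1840 = 0.8065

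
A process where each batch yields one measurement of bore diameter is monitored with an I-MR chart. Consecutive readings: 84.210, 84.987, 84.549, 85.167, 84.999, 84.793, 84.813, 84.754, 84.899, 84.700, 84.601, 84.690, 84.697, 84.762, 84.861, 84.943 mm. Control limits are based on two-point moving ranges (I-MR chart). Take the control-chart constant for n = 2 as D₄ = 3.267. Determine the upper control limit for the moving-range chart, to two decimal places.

Moving ranges: 0.777, 0.438, 0.618, 0.168, 0.206, 0.020, 0.059, 0.145, 0.199, 0.099, 0.089, 0.007, 0.065, 0.099, 0.082; M̄R̄ = 3.0710 / 15 = 0.2047
UCL_MR = D₄·M̄R̄ = 3.267 × 0.2047 = 0.6689

0.67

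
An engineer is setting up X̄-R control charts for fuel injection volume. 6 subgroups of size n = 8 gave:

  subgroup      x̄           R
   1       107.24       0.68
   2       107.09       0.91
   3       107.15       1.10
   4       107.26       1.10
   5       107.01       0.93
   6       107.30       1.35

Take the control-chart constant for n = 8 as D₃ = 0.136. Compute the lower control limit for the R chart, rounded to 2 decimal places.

0.14

R̄ = (0.68 + 0.91 + 1.10 + 1.10 + 0.93 + 1.35) / 6 = 6.0700 / 6 = 1.0117
LCL_R = D₃·R̄ = 0.136 × 1.0117 = 0.1376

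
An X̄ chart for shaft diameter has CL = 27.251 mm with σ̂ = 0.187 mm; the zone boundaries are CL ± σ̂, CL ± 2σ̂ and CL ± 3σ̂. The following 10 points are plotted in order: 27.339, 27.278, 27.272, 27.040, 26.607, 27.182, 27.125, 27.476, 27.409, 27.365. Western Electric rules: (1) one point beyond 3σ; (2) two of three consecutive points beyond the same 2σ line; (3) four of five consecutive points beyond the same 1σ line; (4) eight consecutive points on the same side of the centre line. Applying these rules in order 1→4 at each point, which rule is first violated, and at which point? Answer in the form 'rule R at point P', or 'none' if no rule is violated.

rule 1 at point 5

Zone of each point (C = within 1σ̂, B = 1σ̂–2σ̂, A = 2σ̂–3σ̂, * = beyond 3σ̂; sign = side of CL): 1:+C, 2:+C, 3:+C, 4:-B, 5:-*, 6:-C, 7:-C, 8:+B, 9:+C, 10:+C
Rule 1 (one point beyond the 3σ limits) is satisfied at point 5.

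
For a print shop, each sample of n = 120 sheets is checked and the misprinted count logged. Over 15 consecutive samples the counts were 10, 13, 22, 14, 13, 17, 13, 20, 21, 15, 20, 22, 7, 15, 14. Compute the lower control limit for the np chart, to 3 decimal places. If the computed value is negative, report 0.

4.641

p̄ = Σdᵢ / (k·n) = 236 / (15 × 120) = 0.13111
LCL = np̄ − 3·√(np̄(1−p̄)) = 15.7333 − 3 × 3.6974 = 4.6412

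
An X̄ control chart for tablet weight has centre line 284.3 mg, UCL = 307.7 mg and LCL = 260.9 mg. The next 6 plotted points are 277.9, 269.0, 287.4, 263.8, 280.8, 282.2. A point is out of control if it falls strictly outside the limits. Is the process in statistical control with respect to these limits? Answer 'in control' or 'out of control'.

All 6 points lie within [260.9, 307.7].

in control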